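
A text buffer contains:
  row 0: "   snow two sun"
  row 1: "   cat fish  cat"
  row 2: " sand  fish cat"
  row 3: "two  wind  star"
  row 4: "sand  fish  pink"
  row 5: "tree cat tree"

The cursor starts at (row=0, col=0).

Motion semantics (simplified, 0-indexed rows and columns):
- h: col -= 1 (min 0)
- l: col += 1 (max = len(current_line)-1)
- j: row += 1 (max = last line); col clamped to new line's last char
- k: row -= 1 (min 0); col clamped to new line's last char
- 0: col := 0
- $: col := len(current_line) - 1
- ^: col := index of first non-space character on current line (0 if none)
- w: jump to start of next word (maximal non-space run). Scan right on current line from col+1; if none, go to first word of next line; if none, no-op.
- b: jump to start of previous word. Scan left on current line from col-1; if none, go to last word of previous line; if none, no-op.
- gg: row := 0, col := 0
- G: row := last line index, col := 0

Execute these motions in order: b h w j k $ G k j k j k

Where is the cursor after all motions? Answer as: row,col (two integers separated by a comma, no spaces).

Answer: 4,0

Derivation:
After 1 (b): row=0 col=0 char='_'
After 2 (h): row=0 col=0 char='_'
After 3 (w): row=0 col=3 char='s'
After 4 (j): row=1 col=3 char='c'
After 5 (k): row=0 col=3 char='s'
After 6 ($): row=0 col=14 char='n'
After 7 (G): row=5 col=0 char='t'
After 8 (k): row=4 col=0 char='s'
After 9 (j): row=5 col=0 char='t'
After 10 (k): row=4 col=0 char='s'
After 11 (j): row=5 col=0 char='t'
After 12 (k): row=4 col=0 char='s'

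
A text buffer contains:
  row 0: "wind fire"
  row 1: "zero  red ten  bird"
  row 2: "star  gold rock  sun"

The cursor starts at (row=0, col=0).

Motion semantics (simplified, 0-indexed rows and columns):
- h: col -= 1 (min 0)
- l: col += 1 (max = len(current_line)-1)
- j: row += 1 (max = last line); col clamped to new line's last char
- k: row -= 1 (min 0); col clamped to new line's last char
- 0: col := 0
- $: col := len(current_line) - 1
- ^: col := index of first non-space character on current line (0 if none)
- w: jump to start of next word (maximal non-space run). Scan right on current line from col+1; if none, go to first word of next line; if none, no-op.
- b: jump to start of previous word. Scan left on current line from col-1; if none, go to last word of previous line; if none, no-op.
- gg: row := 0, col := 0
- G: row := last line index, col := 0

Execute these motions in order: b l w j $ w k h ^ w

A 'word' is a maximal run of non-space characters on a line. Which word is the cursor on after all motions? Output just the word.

After 1 (b): row=0 col=0 char='w'
After 2 (l): row=0 col=1 char='i'
After 3 (w): row=0 col=5 char='f'
After 4 (j): row=1 col=5 char='_'
After 5 ($): row=1 col=18 char='d'
After 6 (w): row=2 col=0 char='s'
After 7 (k): row=1 col=0 char='z'
After 8 (h): row=1 col=0 char='z'
After 9 (^): row=1 col=0 char='z'
After 10 (w): row=1 col=6 char='r'

Answer: red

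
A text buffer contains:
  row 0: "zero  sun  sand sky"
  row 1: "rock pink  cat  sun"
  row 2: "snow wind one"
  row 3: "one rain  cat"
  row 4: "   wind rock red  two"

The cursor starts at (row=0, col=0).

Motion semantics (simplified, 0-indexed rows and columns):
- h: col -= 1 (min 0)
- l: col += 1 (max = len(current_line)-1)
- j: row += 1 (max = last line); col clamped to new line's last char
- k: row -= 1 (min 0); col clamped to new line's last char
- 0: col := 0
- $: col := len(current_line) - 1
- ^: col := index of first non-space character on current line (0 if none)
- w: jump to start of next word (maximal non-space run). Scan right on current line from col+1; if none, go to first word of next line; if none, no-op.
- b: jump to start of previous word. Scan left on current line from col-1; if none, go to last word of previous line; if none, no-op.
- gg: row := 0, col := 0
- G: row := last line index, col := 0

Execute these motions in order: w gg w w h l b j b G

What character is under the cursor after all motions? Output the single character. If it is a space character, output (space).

Answer: (space)

Derivation:
After 1 (w): row=0 col=6 char='s'
After 2 (gg): row=0 col=0 char='z'
After 3 (w): row=0 col=6 char='s'
After 4 (w): row=0 col=11 char='s'
After 5 (h): row=0 col=10 char='_'
After 6 (l): row=0 col=11 char='s'
After 7 (b): row=0 col=6 char='s'
After 8 (j): row=1 col=6 char='i'
After 9 (b): row=1 col=5 char='p'
After 10 (G): row=4 col=0 char='_'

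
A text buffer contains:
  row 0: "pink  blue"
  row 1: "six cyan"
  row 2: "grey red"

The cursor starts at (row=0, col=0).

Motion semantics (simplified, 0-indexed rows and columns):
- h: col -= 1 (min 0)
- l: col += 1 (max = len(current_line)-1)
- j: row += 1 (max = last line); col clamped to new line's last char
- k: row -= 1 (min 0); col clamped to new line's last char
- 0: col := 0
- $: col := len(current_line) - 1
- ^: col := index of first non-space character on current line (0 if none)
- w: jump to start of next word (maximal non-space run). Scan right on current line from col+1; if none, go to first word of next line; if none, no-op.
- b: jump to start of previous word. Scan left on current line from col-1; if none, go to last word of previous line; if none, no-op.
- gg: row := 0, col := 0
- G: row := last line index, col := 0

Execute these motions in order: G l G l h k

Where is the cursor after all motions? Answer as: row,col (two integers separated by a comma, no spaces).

Answer: 1,0

Derivation:
After 1 (G): row=2 col=0 char='g'
After 2 (l): row=2 col=1 char='r'
After 3 (G): row=2 col=0 char='g'
After 4 (l): row=2 col=1 char='r'
After 5 (h): row=2 col=0 char='g'
After 6 (k): row=1 col=0 char='s'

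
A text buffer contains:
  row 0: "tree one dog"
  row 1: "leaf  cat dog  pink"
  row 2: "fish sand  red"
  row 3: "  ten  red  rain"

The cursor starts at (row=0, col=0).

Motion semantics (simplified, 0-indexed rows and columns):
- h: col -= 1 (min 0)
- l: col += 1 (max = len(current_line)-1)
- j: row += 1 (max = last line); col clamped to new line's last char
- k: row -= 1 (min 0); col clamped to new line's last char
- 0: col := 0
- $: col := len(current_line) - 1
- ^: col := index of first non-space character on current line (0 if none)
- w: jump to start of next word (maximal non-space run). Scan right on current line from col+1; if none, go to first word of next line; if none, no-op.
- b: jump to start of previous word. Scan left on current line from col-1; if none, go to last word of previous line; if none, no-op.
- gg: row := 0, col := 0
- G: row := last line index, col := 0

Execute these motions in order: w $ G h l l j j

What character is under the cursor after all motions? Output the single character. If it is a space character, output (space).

Answer: t

Derivation:
After 1 (w): row=0 col=5 char='o'
After 2 ($): row=0 col=11 char='g'
After 3 (G): row=3 col=0 char='_'
After 4 (h): row=3 col=0 char='_'
After 5 (l): row=3 col=1 char='_'
After 6 (l): row=3 col=2 char='t'
After 7 (j): row=3 col=2 char='t'
After 8 (j): row=3 col=2 char='t'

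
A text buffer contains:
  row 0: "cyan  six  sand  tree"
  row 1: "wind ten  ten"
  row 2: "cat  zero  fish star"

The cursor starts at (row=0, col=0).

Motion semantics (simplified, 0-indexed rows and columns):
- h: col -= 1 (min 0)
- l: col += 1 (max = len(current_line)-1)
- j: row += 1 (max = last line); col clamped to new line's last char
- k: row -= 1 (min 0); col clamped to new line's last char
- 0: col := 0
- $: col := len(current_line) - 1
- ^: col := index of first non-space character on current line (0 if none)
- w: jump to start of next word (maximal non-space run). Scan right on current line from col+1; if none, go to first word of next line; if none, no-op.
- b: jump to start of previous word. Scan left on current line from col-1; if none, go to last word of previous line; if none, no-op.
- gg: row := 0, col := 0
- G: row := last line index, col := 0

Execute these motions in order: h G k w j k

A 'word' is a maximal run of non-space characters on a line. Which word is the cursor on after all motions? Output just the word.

Answer: ten

Derivation:
After 1 (h): row=0 col=0 char='c'
After 2 (G): row=2 col=0 char='c'
After 3 (k): row=1 col=0 char='w'
After 4 (w): row=1 col=5 char='t'
After 5 (j): row=2 col=5 char='z'
After 6 (k): row=1 col=5 char='t'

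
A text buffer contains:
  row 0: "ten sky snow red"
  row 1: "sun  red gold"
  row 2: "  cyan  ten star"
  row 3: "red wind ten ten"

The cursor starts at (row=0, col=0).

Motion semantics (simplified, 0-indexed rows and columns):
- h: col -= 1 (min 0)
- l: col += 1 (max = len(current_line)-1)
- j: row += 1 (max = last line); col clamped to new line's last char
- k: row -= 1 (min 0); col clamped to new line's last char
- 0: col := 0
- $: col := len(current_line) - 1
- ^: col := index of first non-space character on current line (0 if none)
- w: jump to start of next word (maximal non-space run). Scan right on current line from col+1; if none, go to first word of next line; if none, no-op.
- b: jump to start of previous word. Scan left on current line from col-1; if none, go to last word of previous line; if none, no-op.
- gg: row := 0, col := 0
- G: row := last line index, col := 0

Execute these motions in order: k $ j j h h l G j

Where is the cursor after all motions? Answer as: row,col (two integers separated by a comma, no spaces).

After 1 (k): row=0 col=0 char='t'
After 2 ($): row=0 col=15 char='d'
After 3 (j): row=1 col=12 char='d'
After 4 (j): row=2 col=12 char='s'
After 5 (h): row=2 col=11 char='_'
After 6 (h): row=2 col=10 char='n'
After 7 (l): row=2 col=11 char='_'
After 8 (G): row=3 col=0 char='r'
After 9 (j): row=3 col=0 char='r'

Answer: 3,0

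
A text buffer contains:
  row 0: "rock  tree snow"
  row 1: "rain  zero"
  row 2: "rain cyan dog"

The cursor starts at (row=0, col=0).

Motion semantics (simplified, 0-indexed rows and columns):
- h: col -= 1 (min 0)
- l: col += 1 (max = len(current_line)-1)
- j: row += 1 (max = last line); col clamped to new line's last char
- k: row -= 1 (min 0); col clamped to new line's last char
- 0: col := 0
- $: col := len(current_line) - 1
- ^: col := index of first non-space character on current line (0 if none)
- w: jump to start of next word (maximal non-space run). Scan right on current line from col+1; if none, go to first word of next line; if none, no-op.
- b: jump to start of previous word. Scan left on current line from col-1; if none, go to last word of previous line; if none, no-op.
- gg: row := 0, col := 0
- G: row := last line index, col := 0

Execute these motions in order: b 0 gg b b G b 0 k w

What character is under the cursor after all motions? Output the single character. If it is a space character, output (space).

Answer: t

Derivation:
After 1 (b): row=0 col=0 char='r'
After 2 (0): row=0 col=0 char='r'
After 3 (gg): row=0 col=0 char='r'
After 4 (b): row=0 col=0 char='r'
After 5 (b): row=0 col=0 char='r'
After 6 (G): row=2 col=0 char='r'
After 7 (b): row=1 col=6 char='z'
After 8 (0): row=1 col=0 char='r'
After 9 (k): row=0 col=0 char='r'
After 10 (w): row=0 col=6 char='t'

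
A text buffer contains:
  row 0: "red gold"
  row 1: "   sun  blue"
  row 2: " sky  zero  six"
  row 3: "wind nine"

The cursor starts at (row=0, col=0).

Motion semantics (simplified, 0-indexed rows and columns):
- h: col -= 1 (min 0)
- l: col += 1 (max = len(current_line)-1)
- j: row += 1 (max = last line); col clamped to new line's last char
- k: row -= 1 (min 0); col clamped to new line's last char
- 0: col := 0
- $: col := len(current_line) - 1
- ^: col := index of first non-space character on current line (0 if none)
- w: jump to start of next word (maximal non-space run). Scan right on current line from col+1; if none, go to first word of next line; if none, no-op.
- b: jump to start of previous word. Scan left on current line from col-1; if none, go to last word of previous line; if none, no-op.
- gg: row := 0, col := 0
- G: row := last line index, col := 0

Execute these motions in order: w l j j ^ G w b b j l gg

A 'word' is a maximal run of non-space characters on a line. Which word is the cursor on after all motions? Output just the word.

Answer: red

Derivation:
After 1 (w): row=0 col=4 char='g'
After 2 (l): row=0 col=5 char='o'
After 3 (j): row=1 col=5 char='n'
After 4 (j): row=2 col=5 char='_'
After 5 (^): row=2 col=1 char='s'
After 6 (G): row=3 col=0 char='w'
After 7 (w): row=3 col=5 char='n'
After 8 (b): row=3 col=0 char='w'
After 9 (b): row=2 col=12 char='s'
After 10 (j): row=3 col=8 char='e'
After 11 (l): row=3 col=8 char='e'
After 12 (gg): row=0 col=0 char='r'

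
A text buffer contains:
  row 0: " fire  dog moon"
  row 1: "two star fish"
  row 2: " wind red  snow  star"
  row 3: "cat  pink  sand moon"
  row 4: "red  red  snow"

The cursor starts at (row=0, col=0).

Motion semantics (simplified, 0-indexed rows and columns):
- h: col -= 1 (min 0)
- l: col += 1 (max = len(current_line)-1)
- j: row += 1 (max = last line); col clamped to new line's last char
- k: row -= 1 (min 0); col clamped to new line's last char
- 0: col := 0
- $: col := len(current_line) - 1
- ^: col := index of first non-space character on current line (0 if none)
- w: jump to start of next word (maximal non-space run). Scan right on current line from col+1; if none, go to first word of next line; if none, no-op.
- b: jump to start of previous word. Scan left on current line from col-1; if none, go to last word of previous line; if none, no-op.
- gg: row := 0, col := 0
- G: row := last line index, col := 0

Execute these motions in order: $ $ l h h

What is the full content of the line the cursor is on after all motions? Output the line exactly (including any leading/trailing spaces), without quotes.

Answer:  fire  dog moon

Derivation:
After 1 ($): row=0 col=14 char='n'
After 2 ($): row=0 col=14 char='n'
After 3 (l): row=0 col=14 char='n'
After 4 (h): row=0 col=13 char='o'
After 5 (h): row=0 col=12 char='o'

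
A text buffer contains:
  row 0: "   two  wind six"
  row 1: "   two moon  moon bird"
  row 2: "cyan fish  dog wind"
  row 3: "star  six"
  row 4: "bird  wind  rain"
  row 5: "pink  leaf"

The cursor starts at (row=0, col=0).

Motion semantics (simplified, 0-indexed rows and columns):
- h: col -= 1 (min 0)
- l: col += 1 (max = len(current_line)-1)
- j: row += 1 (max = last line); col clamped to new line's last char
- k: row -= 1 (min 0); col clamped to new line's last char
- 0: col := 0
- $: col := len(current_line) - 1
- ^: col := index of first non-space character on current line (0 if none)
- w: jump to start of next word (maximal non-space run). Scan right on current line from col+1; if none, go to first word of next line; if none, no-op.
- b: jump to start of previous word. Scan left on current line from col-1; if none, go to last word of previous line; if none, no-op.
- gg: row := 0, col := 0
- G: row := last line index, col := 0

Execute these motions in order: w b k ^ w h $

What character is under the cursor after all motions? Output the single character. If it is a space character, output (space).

Answer: x

Derivation:
After 1 (w): row=0 col=3 char='t'
After 2 (b): row=0 col=3 char='t'
After 3 (k): row=0 col=3 char='t'
After 4 (^): row=0 col=3 char='t'
After 5 (w): row=0 col=8 char='w'
After 6 (h): row=0 col=7 char='_'
After 7 ($): row=0 col=15 char='x'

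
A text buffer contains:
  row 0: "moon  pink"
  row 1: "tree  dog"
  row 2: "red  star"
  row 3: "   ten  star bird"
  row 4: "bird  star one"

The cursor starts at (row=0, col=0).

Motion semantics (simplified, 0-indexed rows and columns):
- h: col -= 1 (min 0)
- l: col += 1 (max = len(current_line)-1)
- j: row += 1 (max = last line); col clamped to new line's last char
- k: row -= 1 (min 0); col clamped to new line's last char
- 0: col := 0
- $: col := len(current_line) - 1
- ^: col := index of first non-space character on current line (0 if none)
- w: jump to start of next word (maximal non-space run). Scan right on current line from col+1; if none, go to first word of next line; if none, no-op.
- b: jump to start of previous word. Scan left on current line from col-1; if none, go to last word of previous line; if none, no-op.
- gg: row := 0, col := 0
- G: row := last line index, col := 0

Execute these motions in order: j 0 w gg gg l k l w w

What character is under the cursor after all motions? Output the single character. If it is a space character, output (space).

After 1 (j): row=1 col=0 char='t'
After 2 (0): row=1 col=0 char='t'
After 3 (w): row=1 col=6 char='d'
After 4 (gg): row=0 col=0 char='m'
After 5 (gg): row=0 col=0 char='m'
After 6 (l): row=0 col=1 char='o'
After 7 (k): row=0 col=1 char='o'
After 8 (l): row=0 col=2 char='o'
After 9 (w): row=0 col=6 char='p'
After 10 (w): row=1 col=0 char='t'

Answer: t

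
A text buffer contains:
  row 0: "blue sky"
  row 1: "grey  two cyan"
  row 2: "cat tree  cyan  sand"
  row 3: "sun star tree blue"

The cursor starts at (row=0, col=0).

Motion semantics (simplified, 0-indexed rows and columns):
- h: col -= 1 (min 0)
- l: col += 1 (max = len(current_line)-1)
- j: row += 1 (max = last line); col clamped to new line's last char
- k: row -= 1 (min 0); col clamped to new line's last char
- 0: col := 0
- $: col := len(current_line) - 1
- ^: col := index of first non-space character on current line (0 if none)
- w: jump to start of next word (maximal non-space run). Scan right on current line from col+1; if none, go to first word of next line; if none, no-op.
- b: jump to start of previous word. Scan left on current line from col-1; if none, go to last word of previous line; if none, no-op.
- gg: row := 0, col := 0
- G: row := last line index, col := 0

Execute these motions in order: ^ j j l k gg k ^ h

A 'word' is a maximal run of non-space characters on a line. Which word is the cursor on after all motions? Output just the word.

Answer: blue

Derivation:
After 1 (^): row=0 col=0 char='b'
After 2 (j): row=1 col=0 char='g'
After 3 (j): row=2 col=0 char='c'
After 4 (l): row=2 col=1 char='a'
After 5 (k): row=1 col=1 char='r'
After 6 (gg): row=0 col=0 char='b'
After 7 (k): row=0 col=0 char='b'
After 8 (^): row=0 col=0 char='b'
After 9 (h): row=0 col=0 char='b'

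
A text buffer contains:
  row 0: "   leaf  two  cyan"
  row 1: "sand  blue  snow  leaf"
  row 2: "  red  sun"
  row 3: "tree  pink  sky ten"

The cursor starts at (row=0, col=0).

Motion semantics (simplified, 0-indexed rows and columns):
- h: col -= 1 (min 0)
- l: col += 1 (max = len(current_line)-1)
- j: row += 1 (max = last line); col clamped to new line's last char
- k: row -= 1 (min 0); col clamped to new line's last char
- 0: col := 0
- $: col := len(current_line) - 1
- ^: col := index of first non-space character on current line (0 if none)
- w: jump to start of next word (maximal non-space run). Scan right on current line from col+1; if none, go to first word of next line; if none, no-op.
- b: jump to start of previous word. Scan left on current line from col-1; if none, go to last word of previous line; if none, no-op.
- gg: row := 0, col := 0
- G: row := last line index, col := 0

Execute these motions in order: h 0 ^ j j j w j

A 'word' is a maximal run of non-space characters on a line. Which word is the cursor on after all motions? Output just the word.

Answer: pink

Derivation:
After 1 (h): row=0 col=0 char='_'
After 2 (0): row=0 col=0 char='_'
After 3 (^): row=0 col=3 char='l'
After 4 (j): row=1 col=3 char='d'
After 5 (j): row=2 col=3 char='e'
After 6 (j): row=3 col=3 char='e'
After 7 (w): row=3 col=6 char='p'
After 8 (j): row=3 col=6 char='p'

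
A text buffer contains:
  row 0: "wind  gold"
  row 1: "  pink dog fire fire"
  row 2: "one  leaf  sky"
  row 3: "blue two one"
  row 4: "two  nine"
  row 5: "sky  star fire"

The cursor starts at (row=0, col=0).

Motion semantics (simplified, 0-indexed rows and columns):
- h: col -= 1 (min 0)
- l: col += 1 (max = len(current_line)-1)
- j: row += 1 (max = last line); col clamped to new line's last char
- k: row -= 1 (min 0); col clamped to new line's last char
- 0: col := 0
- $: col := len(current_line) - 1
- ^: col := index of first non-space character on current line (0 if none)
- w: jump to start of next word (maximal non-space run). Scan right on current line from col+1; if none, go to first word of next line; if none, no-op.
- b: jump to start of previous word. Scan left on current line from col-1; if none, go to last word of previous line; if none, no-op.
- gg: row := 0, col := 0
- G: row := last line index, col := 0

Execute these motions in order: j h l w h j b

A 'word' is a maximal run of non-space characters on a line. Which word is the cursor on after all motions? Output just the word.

After 1 (j): row=1 col=0 char='_'
After 2 (h): row=1 col=0 char='_'
After 3 (l): row=1 col=1 char='_'
After 4 (w): row=1 col=2 char='p'
After 5 (h): row=1 col=1 char='_'
After 6 (j): row=2 col=1 char='n'
After 7 (b): row=2 col=0 char='o'

Answer: one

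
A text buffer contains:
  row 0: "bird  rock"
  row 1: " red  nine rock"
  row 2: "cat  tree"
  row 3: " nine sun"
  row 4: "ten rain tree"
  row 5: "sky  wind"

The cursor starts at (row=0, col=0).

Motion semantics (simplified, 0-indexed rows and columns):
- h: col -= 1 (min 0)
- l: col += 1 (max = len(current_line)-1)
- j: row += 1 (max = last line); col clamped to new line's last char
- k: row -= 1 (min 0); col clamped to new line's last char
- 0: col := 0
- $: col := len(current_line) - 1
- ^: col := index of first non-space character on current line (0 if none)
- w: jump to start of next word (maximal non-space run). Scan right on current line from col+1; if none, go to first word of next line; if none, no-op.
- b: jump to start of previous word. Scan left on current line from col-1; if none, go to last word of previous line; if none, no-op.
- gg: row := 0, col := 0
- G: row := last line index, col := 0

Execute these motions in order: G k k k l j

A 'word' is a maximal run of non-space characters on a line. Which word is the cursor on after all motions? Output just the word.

After 1 (G): row=5 col=0 char='s'
After 2 (k): row=4 col=0 char='t'
After 3 (k): row=3 col=0 char='_'
After 4 (k): row=2 col=0 char='c'
After 5 (l): row=2 col=1 char='a'
After 6 (j): row=3 col=1 char='n'

Answer: nine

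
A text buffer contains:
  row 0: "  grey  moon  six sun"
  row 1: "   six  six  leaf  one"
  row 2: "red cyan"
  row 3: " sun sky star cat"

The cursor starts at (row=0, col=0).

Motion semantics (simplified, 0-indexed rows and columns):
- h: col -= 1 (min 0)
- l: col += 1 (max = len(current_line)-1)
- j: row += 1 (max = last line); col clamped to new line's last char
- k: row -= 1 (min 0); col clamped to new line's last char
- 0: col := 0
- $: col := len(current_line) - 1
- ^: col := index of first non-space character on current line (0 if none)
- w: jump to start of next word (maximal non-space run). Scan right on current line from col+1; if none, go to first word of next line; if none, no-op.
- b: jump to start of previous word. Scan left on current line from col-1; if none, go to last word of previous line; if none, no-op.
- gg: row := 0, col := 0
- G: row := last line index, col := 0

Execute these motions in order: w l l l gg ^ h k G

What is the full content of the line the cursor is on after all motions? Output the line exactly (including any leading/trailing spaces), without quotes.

After 1 (w): row=0 col=2 char='g'
After 2 (l): row=0 col=3 char='r'
After 3 (l): row=0 col=4 char='e'
After 4 (l): row=0 col=5 char='y'
After 5 (gg): row=0 col=0 char='_'
After 6 (^): row=0 col=2 char='g'
After 7 (h): row=0 col=1 char='_'
After 8 (k): row=0 col=1 char='_'
After 9 (G): row=3 col=0 char='_'

Answer:  sun sky star cat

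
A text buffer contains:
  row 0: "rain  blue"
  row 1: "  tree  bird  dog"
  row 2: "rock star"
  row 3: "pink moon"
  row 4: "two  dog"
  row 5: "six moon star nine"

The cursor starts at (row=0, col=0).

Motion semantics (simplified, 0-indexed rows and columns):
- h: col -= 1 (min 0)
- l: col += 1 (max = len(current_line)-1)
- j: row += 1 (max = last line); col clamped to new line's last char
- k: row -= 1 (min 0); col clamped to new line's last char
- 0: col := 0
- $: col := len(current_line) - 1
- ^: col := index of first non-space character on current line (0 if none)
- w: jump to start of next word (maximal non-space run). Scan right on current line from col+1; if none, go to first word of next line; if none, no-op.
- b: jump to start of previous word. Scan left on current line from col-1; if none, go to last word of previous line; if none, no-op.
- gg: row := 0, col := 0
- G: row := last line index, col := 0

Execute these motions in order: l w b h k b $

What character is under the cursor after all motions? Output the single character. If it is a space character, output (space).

After 1 (l): row=0 col=1 char='a'
After 2 (w): row=0 col=6 char='b'
After 3 (b): row=0 col=0 char='r'
After 4 (h): row=0 col=0 char='r'
After 5 (k): row=0 col=0 char='r'
After 6 (b): row=0 col=0 char='r'
After 7 ($): row=0 col=9 char='e'

Answer: e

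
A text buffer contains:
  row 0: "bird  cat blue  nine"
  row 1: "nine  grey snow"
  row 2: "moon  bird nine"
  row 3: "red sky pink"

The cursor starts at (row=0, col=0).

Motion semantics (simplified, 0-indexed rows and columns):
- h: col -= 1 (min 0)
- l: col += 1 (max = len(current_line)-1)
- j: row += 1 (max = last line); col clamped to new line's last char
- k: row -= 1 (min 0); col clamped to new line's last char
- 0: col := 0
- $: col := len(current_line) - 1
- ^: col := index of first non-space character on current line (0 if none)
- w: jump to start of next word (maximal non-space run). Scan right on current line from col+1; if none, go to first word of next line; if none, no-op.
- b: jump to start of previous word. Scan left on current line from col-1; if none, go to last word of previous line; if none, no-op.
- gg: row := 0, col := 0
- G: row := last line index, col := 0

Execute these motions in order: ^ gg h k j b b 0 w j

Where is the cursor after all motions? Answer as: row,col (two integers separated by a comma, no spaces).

Answer: 1,6

Derivation:
After 1 (^): row=0 col=0 char='b'
After 2 (gg): row=0 col=0 char='b'
After 3 (h): row=0 col=0 char='b'
After 4 (k): row=0 col=0 char='b'
After 5 (j): row=1 col=0 char='n'
After 6 (b): row=0 col=16 char='n'
After 7 (b): row=0 col=10 char='b'
After 8 (0): row=0 col=0 char='b'
After 9 (w): row=0 col=6 char='c'
After 10 (j): row=1 col=6 char='g'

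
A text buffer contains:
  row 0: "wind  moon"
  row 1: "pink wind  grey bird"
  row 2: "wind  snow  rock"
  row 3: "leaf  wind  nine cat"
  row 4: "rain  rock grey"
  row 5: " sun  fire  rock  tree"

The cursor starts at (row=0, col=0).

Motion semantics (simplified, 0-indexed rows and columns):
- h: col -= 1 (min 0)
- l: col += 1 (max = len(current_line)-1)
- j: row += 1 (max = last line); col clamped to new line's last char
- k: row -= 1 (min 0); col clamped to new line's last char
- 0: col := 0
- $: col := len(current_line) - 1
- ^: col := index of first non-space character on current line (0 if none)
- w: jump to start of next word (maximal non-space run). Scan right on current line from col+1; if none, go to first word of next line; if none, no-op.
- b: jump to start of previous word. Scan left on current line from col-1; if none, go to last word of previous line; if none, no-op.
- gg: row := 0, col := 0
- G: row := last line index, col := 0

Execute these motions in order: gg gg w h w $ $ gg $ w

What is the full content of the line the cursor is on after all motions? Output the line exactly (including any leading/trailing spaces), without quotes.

After 1 (gg): row=0 col=0 char='w'
After 2 (gg): row=0 col=0 char='w'
After 3 (w): row=0 col=6 char='m'
After 4 (h): row=0 col=5 char='_'
After 5 (w): row=0 col=6 char='m'
After 6 ($): row=0 col=9 char='n'
After 7 ($): row=0 col=9 char='n'
After 8 (gg): row=0 col=0 char='w'
After 9 ($): row=0 col=9 char='n'
After 10 (w): row=1 col=0 char='p'

Answer: pink wind  grey bird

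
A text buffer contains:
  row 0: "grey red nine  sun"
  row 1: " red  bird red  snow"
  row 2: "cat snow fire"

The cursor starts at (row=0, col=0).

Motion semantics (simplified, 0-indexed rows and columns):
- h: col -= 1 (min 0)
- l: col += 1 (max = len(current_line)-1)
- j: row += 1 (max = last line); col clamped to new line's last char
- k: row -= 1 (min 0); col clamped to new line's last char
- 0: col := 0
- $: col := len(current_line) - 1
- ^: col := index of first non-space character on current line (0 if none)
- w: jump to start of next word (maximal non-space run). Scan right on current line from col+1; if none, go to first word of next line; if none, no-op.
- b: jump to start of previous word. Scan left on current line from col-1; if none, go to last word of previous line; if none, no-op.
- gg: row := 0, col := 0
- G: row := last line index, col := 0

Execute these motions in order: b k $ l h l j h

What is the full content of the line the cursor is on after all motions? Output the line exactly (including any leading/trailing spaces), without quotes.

After 1 (b): row=0 col=0 char='g'
After 2 (k): row=0 col=0 char='g'
After 3 ($): row=0 col=17 char='n'
After 4 (l): row=0 col=17 char='n'
After 5 (h): row=0 col=16 char='u'
After 6 (l): row=0 col=17 char='n'
After 7 (j): row=1 col=17 char='n'
After 8 (h): row=1 col=16 char='s'

Answer:  red  bird red  snow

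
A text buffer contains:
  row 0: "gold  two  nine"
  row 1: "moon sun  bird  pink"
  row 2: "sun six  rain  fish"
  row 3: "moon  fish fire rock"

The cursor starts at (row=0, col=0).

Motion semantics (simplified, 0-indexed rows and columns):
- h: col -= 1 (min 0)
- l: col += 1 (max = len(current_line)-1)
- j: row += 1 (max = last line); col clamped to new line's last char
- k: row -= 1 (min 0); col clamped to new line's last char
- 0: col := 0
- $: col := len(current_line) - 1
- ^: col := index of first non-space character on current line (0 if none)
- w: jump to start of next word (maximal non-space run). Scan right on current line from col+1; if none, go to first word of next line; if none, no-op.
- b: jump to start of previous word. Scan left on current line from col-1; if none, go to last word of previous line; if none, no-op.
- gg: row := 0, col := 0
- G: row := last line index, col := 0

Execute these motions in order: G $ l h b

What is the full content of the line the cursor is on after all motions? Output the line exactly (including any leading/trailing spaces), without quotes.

After 1 (G): row=3 col=0 char='m'
After 2 ($): row=3 col=19 char='k'
After 3 (l): row=3 col=19 char='k'
After 4 (h): row=3 col=18 char='c'
After 5 (b): row=3 col=16 char='r'

Answer: moon  fish fire rock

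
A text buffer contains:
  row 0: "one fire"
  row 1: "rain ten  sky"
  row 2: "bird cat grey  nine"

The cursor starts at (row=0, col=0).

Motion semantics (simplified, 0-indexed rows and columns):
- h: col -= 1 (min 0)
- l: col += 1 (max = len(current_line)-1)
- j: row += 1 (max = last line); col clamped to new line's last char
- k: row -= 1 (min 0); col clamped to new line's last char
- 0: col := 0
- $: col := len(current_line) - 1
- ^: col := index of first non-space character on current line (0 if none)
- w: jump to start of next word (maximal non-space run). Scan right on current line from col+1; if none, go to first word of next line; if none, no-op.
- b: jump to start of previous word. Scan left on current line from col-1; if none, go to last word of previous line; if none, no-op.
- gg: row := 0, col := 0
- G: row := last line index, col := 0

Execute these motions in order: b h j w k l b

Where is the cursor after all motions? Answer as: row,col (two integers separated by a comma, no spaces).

After 1 (b): row=0 col=0 char='o'
After 2 (h): row=0 col=0 char='o'
After 3 (j): row=1 col=0 char='r'
After 4 (w): row=1 col=5 char='t'
After 5 (k): row=0 col=5 char='i'
After 6 (l): row=0 col=6 char='r'
After 7 (b): row=0 col=4 char='f'

Answer: 0,4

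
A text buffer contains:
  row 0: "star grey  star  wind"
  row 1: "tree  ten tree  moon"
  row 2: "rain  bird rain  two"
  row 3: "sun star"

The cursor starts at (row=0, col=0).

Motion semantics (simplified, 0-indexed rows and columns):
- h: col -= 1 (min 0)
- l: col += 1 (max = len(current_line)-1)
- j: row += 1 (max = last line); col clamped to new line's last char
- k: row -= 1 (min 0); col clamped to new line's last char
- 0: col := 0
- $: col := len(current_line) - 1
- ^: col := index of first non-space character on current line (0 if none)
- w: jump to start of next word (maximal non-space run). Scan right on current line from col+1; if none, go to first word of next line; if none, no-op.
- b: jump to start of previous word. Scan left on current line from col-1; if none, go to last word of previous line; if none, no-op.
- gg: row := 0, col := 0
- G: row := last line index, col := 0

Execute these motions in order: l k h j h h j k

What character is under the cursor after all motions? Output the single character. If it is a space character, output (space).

Answer: t

Derivation:
After 1 (l): row=0 col=1 char='t'
After 2 (k): row=0 col=1 char='t'
After 3 (h): row=0 col=0 char='s'
After 4 (j): row=1 col=0 char='t'
After 5 (h): row=1 col=0 char='t'
After 6 (h): row=1 col=0 char='t'
After 7 (j): row=2 col=0 char='r'
After 8 (k): row=1 col=0 char='t'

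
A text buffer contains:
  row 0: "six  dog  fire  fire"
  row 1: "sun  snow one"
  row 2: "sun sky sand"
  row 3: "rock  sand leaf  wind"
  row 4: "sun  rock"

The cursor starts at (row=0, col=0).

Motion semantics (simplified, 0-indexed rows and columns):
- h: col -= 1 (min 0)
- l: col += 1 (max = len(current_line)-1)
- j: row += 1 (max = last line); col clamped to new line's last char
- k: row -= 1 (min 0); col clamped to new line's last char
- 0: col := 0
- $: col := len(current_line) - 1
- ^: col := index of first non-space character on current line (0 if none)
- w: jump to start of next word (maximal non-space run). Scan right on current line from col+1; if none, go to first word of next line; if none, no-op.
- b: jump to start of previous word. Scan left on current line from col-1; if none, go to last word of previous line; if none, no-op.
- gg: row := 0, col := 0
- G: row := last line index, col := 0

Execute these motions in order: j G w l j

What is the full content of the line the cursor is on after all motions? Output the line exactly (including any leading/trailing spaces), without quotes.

Answer: sun  rock

Derivation:
After 1 (j): row=1 col=0 char='s'
After 2 (G): row=4 col=0 char='s'
After 3 (w): row=4 col=5 char='r'
After 4 (l): row=4 col=6 char='o'
After 5 (j): row=4 col=6 char='o'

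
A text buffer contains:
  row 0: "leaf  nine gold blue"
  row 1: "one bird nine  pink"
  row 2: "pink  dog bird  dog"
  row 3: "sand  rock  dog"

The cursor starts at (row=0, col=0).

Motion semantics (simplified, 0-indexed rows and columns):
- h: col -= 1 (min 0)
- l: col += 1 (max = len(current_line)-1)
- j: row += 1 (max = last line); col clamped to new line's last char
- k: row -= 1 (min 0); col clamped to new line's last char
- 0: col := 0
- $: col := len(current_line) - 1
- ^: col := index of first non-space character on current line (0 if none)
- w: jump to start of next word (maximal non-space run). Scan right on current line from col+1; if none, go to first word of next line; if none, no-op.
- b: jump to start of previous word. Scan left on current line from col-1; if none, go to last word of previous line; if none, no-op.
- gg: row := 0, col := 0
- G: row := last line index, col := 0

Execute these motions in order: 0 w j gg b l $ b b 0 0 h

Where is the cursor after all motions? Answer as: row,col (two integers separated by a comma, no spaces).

After 1 (0): row=0 col=0 char='l'
After 2 (w): row=0 col=6 char='n'
After 3 (j): row=1 col=6 char='r'
After 4 (gg): row=0 col=0 char='l'
After 5 (b): row=0 col=0 char='l'
After 6 (l): row=0 col=1 char='e'
After 7 ($): row=0 col=19 char='e'
After 8 (b): row=0 col=16 char='b'
After 9 (b): row=0 col=11 char='g'
After 10 (0): row=0 col=0 char='l'
After 11 (0): row=0 col=0 char='l'
After 12 (h): row=0 col=0 char='l'

Answer: 0,0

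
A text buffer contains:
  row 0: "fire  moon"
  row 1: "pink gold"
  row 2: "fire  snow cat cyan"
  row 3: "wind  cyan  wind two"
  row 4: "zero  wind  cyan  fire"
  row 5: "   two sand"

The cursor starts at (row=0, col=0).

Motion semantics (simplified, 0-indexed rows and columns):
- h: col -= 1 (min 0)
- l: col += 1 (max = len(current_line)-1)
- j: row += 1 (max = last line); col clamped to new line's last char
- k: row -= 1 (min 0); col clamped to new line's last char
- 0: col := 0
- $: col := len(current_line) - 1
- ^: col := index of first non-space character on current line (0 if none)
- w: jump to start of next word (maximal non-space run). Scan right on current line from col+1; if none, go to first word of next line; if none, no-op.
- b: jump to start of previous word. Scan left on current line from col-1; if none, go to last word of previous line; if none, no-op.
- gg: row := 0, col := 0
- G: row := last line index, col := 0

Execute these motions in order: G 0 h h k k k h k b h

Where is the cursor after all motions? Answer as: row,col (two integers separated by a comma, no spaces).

After 1 (G): row=5 col=0 char='_'
After 2 (0): row=5 col=0 char='_'
After 3 (h): row=5 col=0 char='_'
After 4 (h): row=5 col=0 char='_'
After 5 (k): row=4 col=0 char='z'
After 6 (k): row=3 col=0 char='w'
After 7 (k): row=2 col=0 char='f'
After 8 (h): row=2 col=0 char='f'
After 9 (k): row=1 col=0 char='p'
After 10 (b): row=0 col=6 char='m'
After 11 (h): row=0 col=5 char='_'

Answer: 0,5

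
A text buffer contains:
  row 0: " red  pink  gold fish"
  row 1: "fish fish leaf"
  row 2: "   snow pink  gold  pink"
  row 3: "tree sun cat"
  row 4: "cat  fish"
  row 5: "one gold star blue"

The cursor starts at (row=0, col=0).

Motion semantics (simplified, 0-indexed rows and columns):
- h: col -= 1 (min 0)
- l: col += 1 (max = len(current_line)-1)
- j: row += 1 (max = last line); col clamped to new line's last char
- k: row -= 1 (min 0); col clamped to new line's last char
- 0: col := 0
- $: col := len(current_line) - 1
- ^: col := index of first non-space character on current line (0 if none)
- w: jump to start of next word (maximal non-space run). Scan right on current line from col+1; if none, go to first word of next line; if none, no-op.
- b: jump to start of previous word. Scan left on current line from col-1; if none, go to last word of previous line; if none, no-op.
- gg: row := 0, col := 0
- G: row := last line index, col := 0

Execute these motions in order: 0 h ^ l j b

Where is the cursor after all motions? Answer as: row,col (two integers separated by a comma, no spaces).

After 1 (0): row=0 col=0 char='_'
After 2 (h): row=0 col=0 char='_'
After 3 (^): row=0 col=1 char='r'
After 4 (l): row=0 col=2 char='e'
After 5 (j): row=1 col=2 char='s'
After 6 (b): row=1 col=0 char='f'

Answer: 1,0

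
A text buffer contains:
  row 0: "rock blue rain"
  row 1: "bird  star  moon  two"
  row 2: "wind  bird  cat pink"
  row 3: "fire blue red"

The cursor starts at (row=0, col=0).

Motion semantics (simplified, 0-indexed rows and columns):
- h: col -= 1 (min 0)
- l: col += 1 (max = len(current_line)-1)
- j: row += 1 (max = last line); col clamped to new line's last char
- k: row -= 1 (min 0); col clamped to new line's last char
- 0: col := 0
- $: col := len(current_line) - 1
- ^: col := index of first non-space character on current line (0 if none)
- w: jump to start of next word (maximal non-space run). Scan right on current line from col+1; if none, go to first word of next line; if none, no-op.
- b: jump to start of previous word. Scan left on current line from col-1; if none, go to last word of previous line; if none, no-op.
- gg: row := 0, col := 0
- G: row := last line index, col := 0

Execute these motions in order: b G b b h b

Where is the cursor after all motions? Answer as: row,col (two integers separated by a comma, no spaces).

Answer: 2,6

Derivation:
After 1 (b): row=0 col=0 char='r'
After 2 (G): row=3 col=0 char='f'
After 3 (b): row=2 col=16 char='p'
After 4 (b): row=2 col=12 char='c'
After 5 (h): row=2 col=11 char='_'
After 6 (b): row=2 col=6 char='b'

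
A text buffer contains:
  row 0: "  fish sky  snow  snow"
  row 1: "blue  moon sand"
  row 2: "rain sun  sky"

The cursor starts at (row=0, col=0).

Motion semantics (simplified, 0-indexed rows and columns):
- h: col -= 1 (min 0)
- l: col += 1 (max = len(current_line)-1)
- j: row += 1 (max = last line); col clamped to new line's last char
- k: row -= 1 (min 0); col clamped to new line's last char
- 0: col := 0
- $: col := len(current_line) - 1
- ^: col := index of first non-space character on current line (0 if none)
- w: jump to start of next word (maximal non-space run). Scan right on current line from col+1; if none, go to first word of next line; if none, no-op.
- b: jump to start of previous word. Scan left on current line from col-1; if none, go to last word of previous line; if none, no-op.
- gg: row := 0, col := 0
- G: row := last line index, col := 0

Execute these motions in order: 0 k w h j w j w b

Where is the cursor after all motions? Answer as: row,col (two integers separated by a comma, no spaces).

After 1 (0): row=0 col=0 char='_'
After 2 (k): row=0 col=0 char='_'
After 3 (w): row=0 col=2 char='f'
After 4 (h): row=0 col=1 char='_'
After 5 (j): row=1 col=1 char='l'
After 6 (w): row=1 col=6 char='m'
After 7 (j): row=2 col=6 char='u'
After 8 (w): row=2 col=10 char='s'
After 9 (b): row=2 col=5 char='s'

Answer: 2,5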